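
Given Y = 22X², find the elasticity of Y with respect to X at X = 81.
Elasticity = 2

Elasticity = (dY/dX) · (X/Y)

dY/dX = 44·X
At X = 81: dY/dX = 3564, Y = 144342

Elasticity = 3564 · (81 / 144342) = 2

Interpretation: for a small percentage change in X, the percentage change in Y is approximately 2.00 times as large.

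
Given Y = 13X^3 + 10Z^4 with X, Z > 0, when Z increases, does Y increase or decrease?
Y increases

Taking the partial derivative:
∂Y/∂Z = 40Z^3

∂Y/∂Z = 40Z^3 > 0 (assuming positive values)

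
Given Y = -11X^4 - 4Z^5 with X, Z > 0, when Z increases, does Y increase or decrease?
Y decreases

Taking the partial derivative:
∂Y/∂Z = -20Z^4

∂Y/∂Z = -20Z^4 < 0 (assuming positive values)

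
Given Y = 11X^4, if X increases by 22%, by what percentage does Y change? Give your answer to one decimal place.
121.5%

For Y = 11X^4:
If X → X(1 + 0.22)
Then Y → Y · (1 + 0.22)^4
     ≈ Y · 2.2153

Percentage change = ((1 + 0.22)^4 − 1) × 100% ≈ 121.5%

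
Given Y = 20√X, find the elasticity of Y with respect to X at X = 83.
Elasticity = 1/2

Elasticity = (dY/dX) · (X/Y)

dY/dX = 10/√X
At X = 83: dY/dX = 10·√83/83, Y = 20·√83

Elasticity = (10·√83/83) · (83 / (20·√83)) = 1/2

Interpretation: for a small percentage change in X, the percentage change in Y is approximately 0.50 times as large.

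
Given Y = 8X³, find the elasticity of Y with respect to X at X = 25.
Elasticity = 3

Elasticity = (dY/dX) · (X/Y)

dY/dX = 24·X²
At X = 25: dY/dX = 15000, Y = 125000

Elasticity = 15000 · (25 / 125000) = 3

Interpretation: for a small percentage change in X, the percentage change in Y is approximately 3.00 times as large.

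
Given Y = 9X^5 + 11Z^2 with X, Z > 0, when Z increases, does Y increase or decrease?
Y increases

Taking the partial derivative:
∂Y/∂Z = 22Z

∂Y/∂Z = 22Z > 0 (assuming positive values)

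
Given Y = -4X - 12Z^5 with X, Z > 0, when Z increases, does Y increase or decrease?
Y decreases

Taking the partial derivative:
∂Y/∂Z = -60Z^4

∂Y/∂Z = -60Z^4 < 0 (assuming positive values)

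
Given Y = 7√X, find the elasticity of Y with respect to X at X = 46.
Elasticity = 1/2

Elasticity = (dY/dX) · (X/Y)

dY/dX = 7/(2·√X)
At X = 46: dY/dX = 7·√46/92, Y = 7·√46

Elasticity = (7·√46/92) · (46 / (7·√46)) = 1/2

Interpretation: for a small percentage change in X, the percentage change in Y is approximately 0.50 times as large.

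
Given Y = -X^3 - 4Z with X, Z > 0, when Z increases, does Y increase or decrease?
Y decreases

Taking the partial derivative:
∂Y/∂Z = -4

∂Y/∂Z = -4 < 0 (assuming positive values)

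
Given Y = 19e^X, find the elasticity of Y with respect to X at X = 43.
Elasticity = 43

Elasticity = (dY/dX) · (X/Y)

dY/dX = 19·e^X
At X = 43: dY/dX = 19·e^43, Y = 19·e^43

Elasticity = (19·e^43) · (43 / (19·e^43)) = 43

Interpretation: for a small percentage change in X, the percentage change in Y is approximately 43.00 times as large.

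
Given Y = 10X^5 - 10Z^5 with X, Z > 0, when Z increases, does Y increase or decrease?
Y decreases

Taking the partial derivative:
∂Y/∂Z = -50Z^4

∂Y/∂Z = -50Z^4 < 0 (assuming positive values)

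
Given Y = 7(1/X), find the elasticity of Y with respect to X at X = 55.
Elasticity = -1

Elasticity = (dY/dX) · (X/Y)

dY/dX = -7/X²
At X = 55: dY/dX = -7/3025, Y = 7/55

Elasticity = (-7/3025) · (55 / (7/55)) = -1

Interpretation: for a small percentage change in X, the percentage change in Y is approximately -1.00 times as large.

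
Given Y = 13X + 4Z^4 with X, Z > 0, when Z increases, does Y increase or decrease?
Y increases

Taking the partial derivative:
∂Y/∂Z = 16Z^3

∂Y/∂Z = 16Z^3 > 0 (assuming positive values)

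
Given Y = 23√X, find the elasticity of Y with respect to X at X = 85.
Elasticity = 1/2

Elasticity = (dY/dX) · (X/Y)

dY/dX = 23/(2·√X)
At X = 85: dY/dX = 23·√85/170, Y = 23·√85

Elasticity = (23·√85/170) · (85 / (23·√85)) = 1/2

Interpretation: for a small percentage change in X, the percentage change in Y is approximately 0.50 times as large.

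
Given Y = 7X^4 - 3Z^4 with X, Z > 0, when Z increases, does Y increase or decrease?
Y decreases

Taking the partial derivative:
∂Y/∂Z = -12Z^3

∂Y/∂Z = -12Z^3 < 0 (assuming positive values)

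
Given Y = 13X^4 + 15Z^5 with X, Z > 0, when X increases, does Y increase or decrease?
Y increases

Taking the partial derivative:
∂Y/∂X = 52X^3

∂Y/∂X = 52X^3 > 0 (assuming positive values)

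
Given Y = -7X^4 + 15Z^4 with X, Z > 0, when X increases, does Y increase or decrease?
Y decreases

Taking the partial derivative:
∂Y/∂X = -28X^3

∂Y/∂X = -28X^3 < 0 (assuming positive values)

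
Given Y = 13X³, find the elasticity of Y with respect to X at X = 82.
Elasticity = 3

Elasticity = (dY/dX) · (X/Y)

dY/dX = 39·X²
At X = 82: dY/dX = 262236, Y = 7167784

Elasticity = 262236 · (82 / 7167784) = 3

Interpretation: for a small percentage change in X, the percentage change in Y is approximately 3.00 times as large.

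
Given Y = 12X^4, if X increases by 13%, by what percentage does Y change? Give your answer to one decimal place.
63.0%

For Y = 12X^4:
If X → X(1 + 0.13)
Then Y → Y · (1 + 0.13)^4
     ≈ Y · 1.6305

Percentage change = ((1 + 0.13)^4 − 1) × 100% ≈ 63.0%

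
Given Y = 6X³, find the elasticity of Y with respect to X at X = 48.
Elasticity = 3

Elasticity = (dY/dX) · (X/Y)

dY/dX = 18·X²
At X = 48: dY/dX = 41472, Y = 663552

Elasticity = 41472 · (48 / 663552) = 3

Interpretation: for a small percentage change in X, the percentage change in Y is approximately 3.00 times as large.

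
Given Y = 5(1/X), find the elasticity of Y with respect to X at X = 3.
Elasticity = -1

Elasticity = (dY/dX) · (X/Y)

dY/dX = -5/X²
At X = 3: dY/dX = -5/9, Y = 5/3

Elasticity = (-5/9) · (3 / (5/3)) = -1

Interpretation: for a small percentage change in X, the percentage change in Y is approximately -1.00 times as large.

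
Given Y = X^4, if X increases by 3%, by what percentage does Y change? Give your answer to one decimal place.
12.6%

For Y = X^4:
If X → X(1 + 0.03)
Then Y → Y · (1 + 0.03)^4
     ≈ Y · 1.1255

Percentage change = ((1 + 0.03)^4 − 1) × 100% ≈ 12.6%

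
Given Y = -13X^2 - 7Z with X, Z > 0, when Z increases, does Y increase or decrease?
Y decreases

Taking the partial derivative:
∂Y/∂Z = -7

∂Y/∂Z = -7 < 0 (assuming positive values)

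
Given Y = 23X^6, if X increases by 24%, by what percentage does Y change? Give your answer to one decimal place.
263.5%

For Y = 23X^6:
If X → X(1 + 0.24)
Then Y → Y · (1 + 0.24)^6
     ≈ Y · 3.6352

Percentage change = ((1 + 0.24)^6 − 1) × 100% ≈ 263.5%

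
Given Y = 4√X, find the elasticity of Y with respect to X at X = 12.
Elasticity = 1/2

Elasticity = (dY/dX) · (X/Y)

dY/dX = 2/√X
At X = 12: dY/dX = √3/3, Y = 8·√3

Elasticity = (√3/3) · (12 / (8·√3)) = 1/2

Interpretation: for a small percentage change in X, the percentage change in Y is approximately 0.50 times as large.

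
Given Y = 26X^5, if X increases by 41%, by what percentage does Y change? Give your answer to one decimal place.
457.3%

For Y = 26X^5:
If X → X(1 + 0.41)
Then Y → Y · (1 + 0.41)^5
     ≈ Y · 5.5731

Percentage change = ((1 + 0.41)^5 − 1) × 100% ≈ 457.3%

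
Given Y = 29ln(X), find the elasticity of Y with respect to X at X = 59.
Elasticity = 1/ln(59) ≈ 0.2452

Elasticity = (dY/dX) · (X/Y)

dY/dX = 29/X
At X = 59: dY/dX = 29/59, Y = 29·ln(59)

Elasticity = (29/59) · (59 / (29·ln(59))) = 1/ln(59) ≈ 0.2452

Interpretation: for a small percentage change in X, the percentage change in Y is approximately 0.25 times as large.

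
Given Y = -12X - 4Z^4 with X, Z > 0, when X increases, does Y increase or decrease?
Y decreases

Taking the partial derivative:
∂Y/∂X = -12

∂Y/∂X = -12 < 0 (assuming positive values)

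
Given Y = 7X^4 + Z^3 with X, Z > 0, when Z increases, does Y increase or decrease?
Y increases

Taking the partial derivative:
∂Y/∂Z = 3Z^2

∂Y/∂Z = 3Z^2 > 0 (assuming positive values)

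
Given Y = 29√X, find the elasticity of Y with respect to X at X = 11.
Elasticity = 1/2

Elasticity = (dY/dX) · (X/Y)

dY/dX = 29/(2·√X)
At X = 11: dY/dX = 29·√11/22, Y = 29·√11

Elasticity = (29·√11/22) · (11 / (29·√11)) = 1/2

Interpretation: for a small percentage change in X, the percentage change in Y is approximately 0.50 times as large.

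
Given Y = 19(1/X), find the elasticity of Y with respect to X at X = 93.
Elasticity = -1

Elasticity = (dY/dX) · (X/Y)

dY/dX = -19/X²
At X = 93: dY/dX = -19/8649, Y = 19/93

Elasticity = (-19/8649) · (93 / (19/93)) = -1

Interpretation: for a small percentage change in X, the percentage change in Y is approximately -1.00 times as large.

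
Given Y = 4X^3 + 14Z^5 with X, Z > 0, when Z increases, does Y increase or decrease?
Y increases

Taking the partial derivative:
∂Y/∂Z = 70Z^4

∂Y/∂Z = 70Z^4 > 0 (assuming positive values)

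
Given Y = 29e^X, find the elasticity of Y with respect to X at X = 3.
Elasticity = 3

Elasticity = (dY/dX) · (X/Y)

dY/dX = 29·e^X
At X = 3: dY/dX = 29·e^3, Y = 29·e^3

Elasticity = (29·e^3) · (3 / (29·e^3)) = 3

Interpretation: for a small percentage change in X, the percentage change in Y is approximately 3.00 times as large.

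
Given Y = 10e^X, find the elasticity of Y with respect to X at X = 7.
Elasticity = 7

Elasticity = (dY/dX) · (X/Y)

dY/dX = 10·e^X
At X = 7: dY/dX = 10·e^7, Y = 10·e^7

Elasticity = (10·e^7) · (7 / (10·e^7)) = 7

Interpretation: for a small percentage change in X, the percentage change in Y is approximately 7.00 times as large.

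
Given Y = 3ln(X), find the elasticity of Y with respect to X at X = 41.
Elasticity = 1/ln(41) ≈ 0.2693

Elasticity = (dY/dX) · (X/Y)

dY/dX = 3/X
At X = 41: dY/dX = 3/41, Y = 3·ln(41)

Elasticity = (3/41) · (41 / (3·ln(41))) = 1/ln(41) ≈ 0.2693

Interpretation: for a small percentage change in X, the percentage change in Y is approximately 0.27 times as large.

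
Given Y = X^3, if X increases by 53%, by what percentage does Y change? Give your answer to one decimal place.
258.2%

For Y = X^3:
If X → X(1 + 0.53)
Then Y → Y · (1 + 0.53)^3
     ≈ Y · 3.5816

Percentage change = ((1 + 0.53)^3 − 1) × 100% ≈ 258.2%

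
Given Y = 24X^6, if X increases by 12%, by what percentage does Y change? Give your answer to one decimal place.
97.4%

For Y = 24X^6:
If X → X(1 + 0.12)
Then Y → Y · (1 + 0.12)^6
     ≈ Y · 1.9738

Percentage change = ((1 + 0.12)^6 − 1) × 100% ≈ 97.4%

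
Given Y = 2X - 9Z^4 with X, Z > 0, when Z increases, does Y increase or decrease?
Y decreases

Taking the partial derivative:
∂Y/∂Z = -36Z^3

∂Y/∂Z = -36Z^3 < 0 (assuming positive values)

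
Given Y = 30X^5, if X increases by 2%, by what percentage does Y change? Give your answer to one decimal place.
10.4%

For Y = 30X^5:
If X → X(1 + 0.02)
Then Y → Y · (1 + 0.02)^5
     ≈ Y · 1.1041

Percentage change = ((1 + 0.02)^5 − 1) × 100% ≈ 10.4%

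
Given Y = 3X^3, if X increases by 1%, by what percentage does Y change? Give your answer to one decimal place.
3.0%

For Y = 3X^3:
If X → X(1 + 0.01)
Then Y → Y · (1 + 0.01)^3
     ≈ Y · 1.0303

Percentage change = ((1 + 0.01)^3 − 1) × 100% ≈ 3.0%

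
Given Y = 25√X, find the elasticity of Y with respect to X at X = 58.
Elasticity = 1/2

Elasticity = (dY/dX) · (X/Y)

dY/dX = 25/(2·√X)
At X = 58: dY/dX = 25·√58/116, Y = 25·√58

Elasticity = (25·√58/116) · (58 / (25·√58)) = 1/2

Interpretation: for a small percentage change in X, the percentage change in Y is approximately 0.50 times as large.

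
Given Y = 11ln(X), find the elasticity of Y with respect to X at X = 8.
Elasticity = 1/ln(8) ≈ 0.4809

Elasticity = (dY/dX) · (X/Y)

dY/dX = 11/X
At X = 8: dY/dX = 11/8, Y = 11·ln(8)

Elasticity = (11/8) · (8 / (11·ln(8))) = 1/ln(8) ≈ 0.4809

Interpretation: for a small percentage change in X, the percentage change in Y is approximately 0.48 times as large.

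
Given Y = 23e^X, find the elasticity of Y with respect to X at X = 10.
Elasticity = 10

Elasticity = (dY/dX) · (X/Y)

dY/dX = 23·e^X
At X = 10: dY/dX = 23·e^10, Y = 23·e^10

Elasticity = (23·e^10) · (10 / (23·e^10)) = 10

Interpretation: for a small percentage change in X, the percentage change in Y is approximately 10.00 times as large.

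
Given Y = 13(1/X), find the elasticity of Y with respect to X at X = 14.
Elasticity = -1

Elasticity = (dY/dX) · (X/Y)

dY/dX = -13/X²
At X = 14: dY/dX = -13/196, Y = 13/14

Elasticity = (-13/196) · (14 / (13/14)) = -1

Interpretation: for a small percentage change in X, the percentage change in Y is approximately -1.00 times as large.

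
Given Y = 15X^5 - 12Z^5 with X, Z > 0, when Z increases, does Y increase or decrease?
Y decreases

Taking the partial derivative:
∂Y/∂Z = -60Z^4

∂Y/∂Z = -60Z^4 < 0 (assuming positive values)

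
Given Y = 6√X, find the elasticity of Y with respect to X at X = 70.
Elasticity = 1/2

Elasticity = (dY/dX) · (X/Y)

dY/dX = 3/√X
At X = 70: dY/dX = 3·√70/70, Y = 6·√70

Elasticity = (3·√70/70) · (70 / (6·√70)) = 1/2

Interpretation: for a small percentage change in X, the percentage change in Y is approximately 0.50 times as large.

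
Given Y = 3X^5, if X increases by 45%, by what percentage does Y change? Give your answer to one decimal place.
541.0%

For Y = 3X^5:
If X → X(1 + 0.45)
Then Y → Y · (1 + 0.45)^5
     ≈ Y · 6.4097

Percentage change = ((1 + 0.45)^5 − 1) × 100% ≈ 541.0%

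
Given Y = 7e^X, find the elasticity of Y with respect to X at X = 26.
Elasticity = 26

Elasticity = (dY/dX) · (X/Y)

dY/dX = 7·e^X
At X = 26: dY/dX = 7·e^26, Y = 7·e^26

Elasticity = (7·e^26) · (26 / (7·e^26)) = 26

Interpretation: for a small percentage change in X, the percentage change in Y is approximately 26.00 times as large.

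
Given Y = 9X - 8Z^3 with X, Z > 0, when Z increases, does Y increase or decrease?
Y decreases

Taking the partial derivative:
∂Y/∂Z = -24Z^2

∂Y/∂Z = -24Z^2 < 0 (assuming positive values)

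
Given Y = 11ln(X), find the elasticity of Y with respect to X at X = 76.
Elasticity = 1/ln(76) ≈ 0.2309

Elasticity = (dY/dX) · (X/Y)

dY/dX = 11/X
At X = 76: dY/dX = 11/76, Y = 11·ln(76)

Elasticity = (11/76) · (76 / (11·ln(76))) = 1/ln(76) ≈ 0.2309

Interpretation: for a small percentage change in X, the percentage change in Y is approximately 0.23 times as large.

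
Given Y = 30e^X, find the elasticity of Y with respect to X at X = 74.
Elasticity = 74

Elasticity = (dY/dX) · (X/Y)

dY/dX = 30·e^X
At X = 74: dY/dX = 30·e^74, Y = 30·e^74

Elasticity = (30·e^74) · (74 / (30·e^74)) = 74

Interpretation: for a small percentage change in X, the percentage change in Y is approximately 74.00 times as large.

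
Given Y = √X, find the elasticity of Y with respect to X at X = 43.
Elasticity = 1/2

Elasticity = (dY/dX) · (X/Y)

dY/dX = 1/(2·√X)
At X = 43: dY/dX = √43/86, Y = √43

Elasticity = (√43/86) · (43 / (√43)) = 1/2

Interpretation: for a small percentage change in X, the percentage change in Y is approximately 0.50 times as large.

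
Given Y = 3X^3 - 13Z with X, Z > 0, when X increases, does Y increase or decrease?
Y increases

Taking the partial derivative:
∂Y/∂X = 9X^2

∂Y/∂X = 9X^2 > 0 (assuming positive values)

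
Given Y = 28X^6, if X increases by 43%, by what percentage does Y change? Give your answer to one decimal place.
755.1%

For Y = 28X^6:
If X → X(1 + 0.43)
Then Y → Y · (1 + 0.43)^6
     ≈ Y · 8.5510

Percentage change = ((1 + 0.43)^6 − 1) × 100% ≈ 755.1%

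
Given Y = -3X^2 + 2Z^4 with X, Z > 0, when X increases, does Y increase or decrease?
Y decreases

Taking the partial derivative:
∂Y/∂X = -6X

∂Y/∂X = -6X < 0 (assuming positive values)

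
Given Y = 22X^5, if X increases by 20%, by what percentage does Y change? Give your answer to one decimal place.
148.8%

For Y = 22X^5:
If X → X(1 + 0.2)
Then Y → Y · (1 + 0.2)^5
     ≈ Y · 2.4883

Percentage change = ((1 + 0.2)^5 − 1) × 100% ≈ 148.8%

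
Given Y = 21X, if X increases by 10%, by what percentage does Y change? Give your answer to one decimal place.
10.0%

For Y = 21X:
If X → X(1 + 0.1)
Then Y → Y · (1 + 0.1)^1
     = Y · 1.1000

Percentage change = ((1 + 0.1)^1 − 1) × 100% = 10.0%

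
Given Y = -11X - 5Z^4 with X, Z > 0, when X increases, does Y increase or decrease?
Y decreases

Taking the partial derivative:
∂Y/∂X = -11

∂Y/∂X = -11 < 0 (assuming positive values)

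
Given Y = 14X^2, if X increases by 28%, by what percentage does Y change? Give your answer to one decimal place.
63.8%

For Y = 14X^2:
If X → X(1 + 0.28)
Then Y → Y · (1 + 0.28)^2
     = Y · 1.6384

Percentage change = ((1 + 0.28)^2 − 1) × 100% ≈ 63.8%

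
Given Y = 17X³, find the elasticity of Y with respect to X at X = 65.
Elasticity = 3

Elasticity = (dY/dX) · (X/Y)

dY/dX = 51·X²
At X = 65: dY/dX = 215475, Y = 4668625

Elasticity = 215475 · (65 / 4668625) = 3

Interpretation: for a small percentage change in X, the percentage change in Y is approximately 3.00 times as large.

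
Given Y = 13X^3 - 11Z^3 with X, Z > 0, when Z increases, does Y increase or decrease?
Y decreases

Taking the partial derivative:
∂Y/∂Z = -33Z^2

∂Y/∂Z = -33Z^2 < 0 (assuming positive values)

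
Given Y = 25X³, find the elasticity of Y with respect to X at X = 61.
Elasticity = 3

Elasticity = (dY/dX) · (X/Y)

dY/dX = 75·X²
At X = 61: dY/dX = 279075, Y = 5674525

Elasticity = 279075 · (61 / 5674525) = 3

Interpretation: for a small percentage change in X, the percentage change in Y is approximately 3.00 times as large.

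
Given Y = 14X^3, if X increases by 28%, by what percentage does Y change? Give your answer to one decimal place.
109.7%

For Y = 14X^3:
If X → X(1 + 0.28)
Then Y → Y · (1 + 0.28)^3
     ≈ Y · 2.0972

Percentage change = ((1 + 0.28)^3 − 1) × 100% ≈ 109.7%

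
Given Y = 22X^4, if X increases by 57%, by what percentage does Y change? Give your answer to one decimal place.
507.6%

For Y = 22X^4:
If X → X(1 + 0.57)
Then Y → Y · (1 + 0.57)^4
     ≈ Y · 6.0757

Percentage change = ((1 + 0.57)^4 − 1) × 100% ≈ 507.6%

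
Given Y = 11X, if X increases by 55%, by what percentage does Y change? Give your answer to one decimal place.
55.0%

For Y = 11X:
If X → X(1 + 0.55)
Then Y → Y · (1 + 0.55)^1
     = Y · 1.5500

Percentage change = ((1 + 0.55)^1 − 1) × 100% = 55.0%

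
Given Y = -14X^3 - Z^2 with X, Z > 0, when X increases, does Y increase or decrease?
Y decreases

Taking the partial derivative:
∂Y/∂X = -42X^2

∂Y/∂X = -42X^2 < 0 (assuming positive values)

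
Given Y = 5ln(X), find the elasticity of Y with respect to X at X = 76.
Elasticity = 1/ln(76) ≈ 0.2309

Elasticity = (dY/dX) · (X/Y)

dY/dX = 5/X
At X = 76: dY/dX = 5/76, Y = 5·ln(76)

Elasticity = (5/76) · (76 / (5·ln(76))) = 1/ln(76) ≈ 0.2309

Interpretation: for a small percentage change in X, the percentage change in Y is approximately 0.23 times as large.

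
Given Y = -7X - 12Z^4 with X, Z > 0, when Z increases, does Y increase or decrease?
Y decreases

Taking the partial derivative:
∂Y/∂Z = -48Z^3

∂Y/∂Z = -48Z^3 < 0 (assuming positive values)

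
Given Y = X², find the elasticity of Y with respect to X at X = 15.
Elasticity = 2

Elasticity = (dY/dX) · (X/Y)

dY/dX = 2·X
At X = 15: dY/dX = 30, Y = 225

Elasticity = 30 · (15 / 225) = 2

Interpretation: for a small percentage change in X, the percentage change in Y is approximately 2.00 times as large.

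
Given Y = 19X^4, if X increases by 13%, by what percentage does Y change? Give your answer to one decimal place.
63.0%

For Y = 19X^4:
If X → X(1 + 0.13)
Then Y → Y · (1 + 0.13)^4
     ≈ Y · 1.6305

Percentage change = ((1 + 0.13)^4 − 1) × 100% ≈ 63.0%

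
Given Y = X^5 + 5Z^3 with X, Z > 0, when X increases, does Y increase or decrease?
Y increases

Taking the partial derivative:
∂Y/∂X = 5X^4

∂Y/∂X = 5X^4 > 0 (assuming positive values)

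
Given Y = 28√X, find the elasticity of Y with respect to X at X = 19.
Elasticity = 1/2

Elasticity = (dY/dX) · (X/Y)

dY/dX = 14/√X
At X = 19: dY/dX = 14·√19/19, Y = 28·√19

Elasticity = (14·√19/19) · (19 / (28·√19)) = 1/2

Interpretation: for a small percentage change in X, the percentage change in Y is approximately 0.50 times as large.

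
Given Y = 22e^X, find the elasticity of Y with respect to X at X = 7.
Elasticity = 7

Elasticity = (dY/dX) · (X/Y)

dY/dX = 22·e^X
At X = 7: dY/dX = 22·e^7, Y = 22·e^7

Elasticity = (22·e^7) · (7 / (22·e^7)) = 7

Interpretation: for a small percentage change in X, the percentage change in Y is approximately 7.00 times as large.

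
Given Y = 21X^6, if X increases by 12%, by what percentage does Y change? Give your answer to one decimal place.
97.4%

For Y = 21X^6:
If X → X(1 + 0.12)
Then Y → Y · (1 + 0.12)^6
     ≈ Y · 1.9738

Percentage change = ((1 + 0.12)^6 − 1) × 100% ≈ 97.4%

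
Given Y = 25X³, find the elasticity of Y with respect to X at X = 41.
Elasticity = 3

Elasticity = (dY/dX) · (X/Y)

dY/dX = 75·X²
At X = 41: dY/dX = 126075, Y = 1723025

Elasticity = 126075 · (41 / 1723025) = 3

Interpretation: for a small percentage change in X, the percentage change in Y is approximately 3.00 times as large.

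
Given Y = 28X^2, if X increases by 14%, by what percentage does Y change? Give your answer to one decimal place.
30.0%

For Y = 28X^2:
If X → X(1 + 0.14)
Then Y → Y · (1 + 0.14)^2
     = Y · 1.2996

Percentage change = ((1 + 0.14)^2 − 1) × 100% ≈ 30.0%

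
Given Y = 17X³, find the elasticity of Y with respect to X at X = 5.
Elasticity = 3

Elasticity = (dY/dX) · (X/Y)

dY/dX = 51·X²
At X = 5: dY/dX = 1275, Y = 2125

Elasticity = 1275 · (5 / 2125) = 3

Interpretation: for a small percentage change in X, the percentage change in Y is approximately 3.00 times as large.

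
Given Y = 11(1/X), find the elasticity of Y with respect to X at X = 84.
Elasticity = -1

Elasticity = (dY/dX) · (X/Y)

dY/dX = -11/X²
At X = 84: dY/dX = -11/7056, Y = 11/84

Elasticity = (-11/7056) · (84 / (11/84)) = -1

Interpretation: for a small percentage change in X, the percentage change in Y is approximately -1.00 times as large.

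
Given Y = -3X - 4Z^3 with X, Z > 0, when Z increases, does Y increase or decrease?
Y decreases

Taking the partial derivative:
∂Y/∂Z = -12Z^2

∂Y/∂Z = -12Z^2 < 0 (assuming positive values)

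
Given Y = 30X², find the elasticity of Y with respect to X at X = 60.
Elasticity = 2

Elasticity = (dY/dX) · (X/Y)

dY/dX = 60·X
At X = 60: dY/dX = 3600, Y = 108000

Elasticity = 3600 · (60 / 108000) = 2

Interpretation: for a small percentage change in X, the percentage change in Y is approximately 2.00 times as large.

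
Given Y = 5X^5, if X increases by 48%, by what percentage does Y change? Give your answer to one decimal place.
610.1%

For Y = 5X^5:
If X → X(1 + 0.48)
Then Y → Y · (1 + 0.48)^5
     ≈ Y · 7.1008

Percentage change = ((1 + 0.48)^5 − 1) × 100% ≈ 610.1%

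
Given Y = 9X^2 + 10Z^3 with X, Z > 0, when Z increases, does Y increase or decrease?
Y increases

Taking the partial derivative:
∂Y/∂Z = 30Z^2

∂Y/∂Z = 30Z^2 > 0 (assuming positive values)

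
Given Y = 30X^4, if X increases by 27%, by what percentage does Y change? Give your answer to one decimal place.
160.1%

For Y = 30X^4:
If X → X(1 + 0.27)
Then Y → Y · (1 + 0.27)^4
     ≈ Y · 2.6014

Percentage change = ((1 + 0.27)^4 − 1) × 100% ≈ 160.1%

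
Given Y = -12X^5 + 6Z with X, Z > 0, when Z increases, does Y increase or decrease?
Y increases

Taking the partial derivative:
∂Y/∂Z = 6

∂Y/∂Z = 6 > 0 (assuming positive values)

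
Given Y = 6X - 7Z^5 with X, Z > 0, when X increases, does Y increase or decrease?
Y increases

Taking the partial derivative:
∂Y/∂X = 6

∂Y/∂X = 6 > 0 (assuming positive values)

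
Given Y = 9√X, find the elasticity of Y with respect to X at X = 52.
Elasticity = 1/2

Elasticity = (dY/dX) · (X/Y)

dY/dX = 9/(2·√X)
At X = 52: dY/dX = 9·√13/52, Y = 18·√13

Elasticity = (9·√13/52) · (52 / (18·√13)) = 1/2

Interpretation: for a small percentage change in X, the percentage change in Y is approximately 0.50 times as large.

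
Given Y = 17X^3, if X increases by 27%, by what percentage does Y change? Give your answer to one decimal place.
104.8%

For Y = 17X^3:
If X → X(1 + 0.27)
Then Y → Y · (1 + 0.27)^3
     ≈ Y · 2.0484

Percentage change = ((1 + 0.27)^3 − 1) × 100% ≈ 104.8%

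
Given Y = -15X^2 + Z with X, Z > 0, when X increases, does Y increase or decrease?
Y decreases

Taking the partial derivative:
∂Y/∂X = -30X

∂Y/∂X = -30X < 0 (assuming positive values)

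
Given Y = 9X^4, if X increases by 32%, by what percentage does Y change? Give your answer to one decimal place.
203.6%

For Y = 9X^4:
If X → X(1 + 0.32)
Then Y → Y · (1 + 0.32)^4
     ≈ Y · 3.0360

Percentage change = ((1 + 0.32)^4 − 1) × 100% ≈ 203.6%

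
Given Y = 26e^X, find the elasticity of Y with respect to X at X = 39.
Elasticity = 39

Elasticity = (dY/dX) · (X/Y)

dY/dX = 26·e^X
At X = 39: dY/dX = 26·e^39, Y = 26·e^39

Elasticity = (26·e^39) · (39 / (26·e^39)) = 39

Interpretation: for a small percentage change in X, the percentage change in Y is approximately 39.00 times as large.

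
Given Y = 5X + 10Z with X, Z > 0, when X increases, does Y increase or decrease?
Y increases

Taking the partial derivative:
∂Y/∂X = 5

∂Y/∂X = 5 > 0 (assuming positive values)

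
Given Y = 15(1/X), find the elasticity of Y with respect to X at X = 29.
Elasticity = -1

Elasticity = (dY/dX) · (X/Y)

dY/dX = -15/X²
At X = 29: dY/dX = -15/841, Y = 15/29

Elasticity = (-15/841) · (29 / (15/29)) = -1

Interpretation: for a small percentage change in X, the percentage change in Y is approximately -1.00 times as large.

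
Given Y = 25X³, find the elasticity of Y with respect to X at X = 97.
Elasticity = 3

Elasticity = (dY/dX) · (X/Y)

dY/dX = 75·X²
At X = 97: dY/dX = 705675, Y = 22816825

Elasticity = 705675 · (97 / 22816825) = 3

Interpretation: for a small percentage change in X, the percentage change in Y is approximately 3.00 times as large.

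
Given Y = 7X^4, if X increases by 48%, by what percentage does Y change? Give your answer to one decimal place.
379.8%

For Y = 7X^4:
If X → X(1 + 0.48)
Then Y → Y · (1 + 0.48)^4
     ≈ Y · 4.7979

Percentage change = ((1 + 0.48)^4 − 1) × 100% ≈ 379.8%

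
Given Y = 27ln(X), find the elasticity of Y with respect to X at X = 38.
Elasticity = 1/ln(38) ≈ 0.2749

Elasticity = (dY/dX) · (X/Y)

dY/dX = 27/X
At X = 38: dY/dX = 27/38, Y = 27·ln(38)

Elasticity = (27/38) · (38 / (27·ln(38))) = 1/ln(38) ≈ 0.2749

Interpretation: for a small percentage change in X, the percentage change in Y is approximately 0.27 times as large.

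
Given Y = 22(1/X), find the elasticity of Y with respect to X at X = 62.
Elasticity = -1

Elasticity = (dY/dX) · (X/Y)

dY/dX = -22/X²
At X = 62: dY/dX = -11/1922, Y = 11/31

Elasticity = (-11/1922) · (62 / (11/31)) = -1

Interpretation: for a small percentage change in X, the percentage change in Y is approximately -1.00 times as large.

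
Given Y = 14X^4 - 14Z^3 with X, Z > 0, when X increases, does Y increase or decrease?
Y increases

Taking the partial derivative:
∂Y/∂X = 56X^3

∂Y/∂X = 56X^3 > 0 (assuming positive values)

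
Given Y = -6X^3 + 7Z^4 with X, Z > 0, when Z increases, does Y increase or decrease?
Y increases

Taking the partial derivative:
∂Y/∂Z = 28Z^3

∂Y/∂Z = 28Z^3 > 0 (assuming positive values)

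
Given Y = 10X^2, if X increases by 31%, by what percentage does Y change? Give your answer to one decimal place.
71.6%

For Y = 10X^2:
If X → X(1 + 0.31)
Then Y → Y · (1 + 0.31)^2
     = Y · 1.7161

Percentage change = ((1 + 0.31)^2 − 1) × 100% ≈ 71.6%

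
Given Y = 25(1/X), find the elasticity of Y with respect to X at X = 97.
Elasticity = -1

Elasticity = (dY/dX) · (X/Y)

dY/dX = -25/X²
At X = 97: dY/dX = -25/9409, Y = 25/97

Elasticity = (-25/9409) · (97 / (25/97)) = -1

Interpretation: for a small percentage change in X, the percentage change in Y is approximately -1.00 times as large.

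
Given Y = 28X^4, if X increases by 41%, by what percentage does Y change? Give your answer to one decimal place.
295.3%

For Y = 28X^4:
If X → X(1 + 0.41)
Then Y → Y · (1 + 0.41)^4
     ≈ Y · 3.9525

Percentage change = ((1 + 0.41)^4 − 1) × 100% ≈ 295.3%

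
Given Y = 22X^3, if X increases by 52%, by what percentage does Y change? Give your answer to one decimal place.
251.2%

For Y = 22X^3:
If X → X(1 + 0.52)
Then Y → Y · (1 + 0.52)^3
     ≈ Y · 3.5118

Percentage change = ((1 + 0.52)^3 − 1) × 100% ≈ 251.2%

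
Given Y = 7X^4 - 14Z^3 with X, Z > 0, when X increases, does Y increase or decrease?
Y increases

Taking the partial derivative:
∂Y/∂X = 28X^3

∂Y/∂X = 28X^3 > 0 (assuming positive values)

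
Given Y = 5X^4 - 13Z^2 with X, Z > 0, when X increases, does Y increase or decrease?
Y increases

Taking the partial derivative:
∂Y/∂X = 20X^3

∂Y/∂X = 20X^3 > 0 (assuming positive values)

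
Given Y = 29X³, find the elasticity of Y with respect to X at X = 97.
Elasticity = 3

Elasticity = (dY/dX) · (X/Y)

dY/dX = 87·X²
At X = 97: dY/dX = 818583, Y = 26467517

Elasticity = 818583 · (97 / 26467517) = 3

Interpretation: for a small percentage change in X, the percentage change in Y is approximately 3.00 times as large.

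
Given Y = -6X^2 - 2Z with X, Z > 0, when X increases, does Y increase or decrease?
Y decreases

Taking the partial derivative:
∂Y/∂X = -12X

∂Y/∂X = -12X < 0 (assuming positive values)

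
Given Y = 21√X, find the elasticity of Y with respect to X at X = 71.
Elasticity = 1/2

Elasticity = (dY/dX) · (X/Y)

dY/dX = 21/(2·√X)
At X = 71: dY/dX = 21·√71/142, Y = 21·√71

Elasticity = (21·√71/142) · (71 / (21·√71)) = 1/2

Interpretation: for a small percentage change in X, the percentage change in Y is approximately 0.50 times as large.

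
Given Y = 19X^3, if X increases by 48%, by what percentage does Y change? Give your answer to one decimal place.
224.2%

For Y = 19X^3:
If X → X(1 + 0.48)
Then Y → Y · (1 + 0.48)^3
     ≈ Y · 3.2418

Percentage change = ((1 + 0.48)^3 − 1) × 100% ≈ 224.2%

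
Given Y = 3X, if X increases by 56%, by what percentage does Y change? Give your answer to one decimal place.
56.0%

For Y = 3X:
If X → X(1 + 0.56)
Then Y → Y · (1 + 0.56)^1
     = Y · 1.5600

Percentage change = ((1 + 0.56)^1 − 1) × 100% = 56.0%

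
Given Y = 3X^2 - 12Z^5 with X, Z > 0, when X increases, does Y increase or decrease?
Y increases

Taking the partial derivative:
∂Y/∂X = 6X

∂Y/∂X = 6X > 0 (assuming positive values)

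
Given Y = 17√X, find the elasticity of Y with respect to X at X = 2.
Elasticity = 1/2

Elasticity = (dY/dX) · (X/Y)

dY/dX = 17/(2·√X)
At X = 2: dY/dX = 17·√2/4, Y = 17·√2

Elasticity = (17·√2/4) · (2 / (17·√2)) = 1/2

Interpretation: for a small percentage change in X, the percentage change in Y is approximately 0.50 times as large.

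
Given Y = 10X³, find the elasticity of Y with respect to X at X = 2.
Elasticity = 3

Elasticity = (dY/dX) · (X/Y)

dY/dX = 30·X²
At X = 2: dY/dX = 120, Y = 80

Elasticity = 120 · (2 / 80) = 3

Interpretation: for a small percentage change in X, the percentage change in Y is approximately 3.00 times as large.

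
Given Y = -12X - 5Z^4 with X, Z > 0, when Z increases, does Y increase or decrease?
Y decreases

Taking the partial derivative:
∂Y/∂Z = -20Z^3

∂Y/∂Z = -20Z^3 < 0 (assuming positive values)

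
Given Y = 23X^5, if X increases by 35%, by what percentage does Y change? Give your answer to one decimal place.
348.4%

For Y = 23X^5:
If X → X(1 + 0.35)
Then Y → Y · (1 + 0.35)^5
     ≈ Y · 4.4840

Percentage change = ((1 + 0.35)^5 − 1) × 100% ≈ 348.4%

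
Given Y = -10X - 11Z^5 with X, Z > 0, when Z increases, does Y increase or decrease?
Y decreases

Taking the partial derivative:
∂Y/∂Z = -55Z^4

∂Y/∂Z = -55Z^4 < 0 (assuming positive values)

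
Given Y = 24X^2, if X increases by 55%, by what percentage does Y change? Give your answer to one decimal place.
140.3%

For Y = 24X^2:
If X → X(1 + 0.55)
Then Y → Y · (1 + 0.55)^2
     = Y · 2.4025

Percentage change = ((1 + 0.55)^2 − 1) × 100% ≈ 140.3%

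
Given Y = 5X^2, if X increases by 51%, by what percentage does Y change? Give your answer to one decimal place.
128.0%

For Y = 5X^2:
If X → X(1 + 0.51)
Then Y → Y · (1 + 0.51)^2
     = Y · 2.2801

Percentage change = ((1 + 0.51)^2 − 1) × 100% ≈ 128.0%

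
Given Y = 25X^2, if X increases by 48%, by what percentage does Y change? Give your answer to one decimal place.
119.0%

For Y = 25X^2:
If X → X(1 + 0.48)
Then Y → Y · (1 + 0.48)^2
     = Y · 2.1904

Percentage change = ((1 + 0.48)^2 − 1) × 100% ≈ 119.0%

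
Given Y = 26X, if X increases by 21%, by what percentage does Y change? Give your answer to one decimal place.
21.0%

For Y = 26X:
If X → X(1 + 0.21)
Then Y → Y · (1 + 0.21)^1
     = Y · 1.2100

Percentage change = ((1 + 0.21)^1 − 1) × 100% = 21.0%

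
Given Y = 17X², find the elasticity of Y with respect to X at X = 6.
Elasticity = 2

Elasticity = (dY/dX) · (X/Y)

dY/dX = 34·X
At X = 6: dY/dX = 204, Y = 612

Elasticity = 204 · (6 / 612) = 2

Interpretation: for a small percentage change in X, the percentage change in Y is approximately 2.00 times as large.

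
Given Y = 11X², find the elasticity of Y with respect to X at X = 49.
Elasticity = 2

Elasticity = (dY/dX) · (X/Y)

dY/dX = 22·X
At X = 49: dY/dX = 1078, Y = 26411

Elasticity = 1078 · (49 / 26411) = 2

Interpretation: for a small percentage change in X, the percentage change in Y is approximately 2.00 times as large.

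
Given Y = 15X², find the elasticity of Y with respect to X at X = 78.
Elasticity = 2

Elasticity = (dY/dX) · (X/Y)

dY/dX = 30·X
At X = 78: dY/dX = 2340, Y = 91260

Elasticity = 2340 · (78 / 91260) = 2

Interpretation: for a small percentage change in X, the percentage change in Y is approximately 2.00 times as large.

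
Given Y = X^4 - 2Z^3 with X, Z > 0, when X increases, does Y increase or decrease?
Y increases

Taking the partial derivative:
∂Y/∂X = 4X^3

∂Y/∂X = 4X^3 > 0 (assuming positive values)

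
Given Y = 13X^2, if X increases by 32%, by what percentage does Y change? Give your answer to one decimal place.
74.2%

For Y = 13X^2:
If X → X(1 + 0.32)
Then Y → Y · (1 + 0.32)^2
     = Y · 1.7424

Percentage change = ((1 + 0.32)^2 − 1) × 100% ≈ 74.2%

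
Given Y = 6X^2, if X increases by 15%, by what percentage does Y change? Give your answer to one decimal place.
32.3%

For Y = 6X^2:
If X → X(1 + 0.15)
Then Y → Y · (1 + 0.15)^2
     = Y · 1.3225

Percentage change = ((1 + 0.15)^2 − 1) × 100% ≈ 32.3%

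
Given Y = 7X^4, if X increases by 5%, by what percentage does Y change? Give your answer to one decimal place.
21.6%

For Y = 7X^4:
If X → X(1 + 0.05)
Then Y → Y · (1 + 0.05)^4
     ≈ Y · 1.2155

Percentage change = ((1 + 0.05)^4 − 1) × 100% ≈ 21.6%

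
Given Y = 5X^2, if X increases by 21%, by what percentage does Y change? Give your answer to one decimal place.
46.4%

For Y = 5X^2:
If X → X(1 + 0.21)
Then Y → Y · (1 + 0.21)^2
     = Y · 1.4641

Percentage change = ((1 + 0.21)^2 − 1) × 100% ≈ 46.4%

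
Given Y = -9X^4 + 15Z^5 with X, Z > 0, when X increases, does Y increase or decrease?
Y decreases

Taking the partial derivative:
∂Y/∂X = -36X^3

∂Y/∂X = -36X^3 < 0 (assuming positive values)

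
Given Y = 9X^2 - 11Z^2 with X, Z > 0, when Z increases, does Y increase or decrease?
Y decreases

Taking the partial derivative:
∂Y/∂Z = -22Z

∂Y/∂Z = -22Z < 0 (assuming positive values)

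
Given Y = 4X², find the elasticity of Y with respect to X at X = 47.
Elasticity = 2

Elasticity = (dY/dX) · (X/Y)

dY/dX = 8·X
At X = 47: dY/dX = 376, Y = 8836

Elasticity = 376 · (47 / 8836) = 2

Interpretation: for a small percentage change in X, the percentage change in Y is approximately 2.00 times as large.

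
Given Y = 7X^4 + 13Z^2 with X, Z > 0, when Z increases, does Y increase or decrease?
Y increases

Taking the partial derivative:
∂Y/∂Z = 26Z

∂Y/∂Z = 26Z > 0 (assuming positive values)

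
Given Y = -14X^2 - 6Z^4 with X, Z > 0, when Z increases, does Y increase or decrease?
Y decreases

Taking the partial derivative:
∂Y/∂Z = -24Z^3

∂Y/∂Z = -24Z^3 < 0 (assuming positive values)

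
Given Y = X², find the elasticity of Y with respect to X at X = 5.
Elasticity = 2

Elasticity = (dY/dX) · (X/Y)

dY/dX = 2·X
At X = 5: dY/dX = 10, Y = 25

Elasticity = 10 · (5 / 25) = 2

Interpretation: for a small percentage change in X, the percentage change in Y is approximately 2.00 times as large.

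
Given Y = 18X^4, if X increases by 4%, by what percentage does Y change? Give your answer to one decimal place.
17.0%

For Y = 18X^4:
If X → X(1 + 0.04)
Then Y → Y · (1 + 0.04)^4
     ≈ Y · 1.1699

Percentage change = ((1 + 0.04)^4 − 1) × 100% ≈ 17.0%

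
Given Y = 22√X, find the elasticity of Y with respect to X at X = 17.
Elasticity = 1/2

Elasticity = (dY/dX) · (X/Y)

dY/dX = 11/√X
At X = 17: dY/dX = 11·√17/17, Y = 22·√17

Elasticity = (11·√17/17) · (17 / (22·√17)) = 1/2

Interpretation: for a small percentage change in X, the percentage change in Y is approximately 0.50 times as large.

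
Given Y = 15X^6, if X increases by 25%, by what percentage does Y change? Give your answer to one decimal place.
281.5%

For Y = 15X^6:
If X → X(1 + 0.25)
Then Y → Y · (1 + 0.25)^6
     ≈ Y · 3.8147

Percentage change = ((1 + 0.25)^6 − 1) × 100% ≈ 281.5%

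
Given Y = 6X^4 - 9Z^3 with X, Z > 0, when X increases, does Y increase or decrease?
Y increases

Taking the partial derivative:
∂Y/∂X = 24X^3

∂Y/∂X = 24X^3 > 0 (assuming positive values)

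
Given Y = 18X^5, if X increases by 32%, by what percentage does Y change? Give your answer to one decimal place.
300.7%

For Y = 18X^5:
If X → X(1 + 0.32)
Then Y → Y · (1 + 0.32)^5
     ≈ Y · 4.0075

Percentage change = ((1 + 0.32)^5 − 1) × 100% ≈ 300.7%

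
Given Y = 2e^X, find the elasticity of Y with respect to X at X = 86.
Elasticity = 86

Elasticity = (dY/dX) · (X/Y)

dY/dX = 2·e^X
At X = 86: dY/dX = 2·e^86, Y = 2·e^86

Elasticity = (2·e^86) · (86 / (2·e^86)) = 86

Interpretation: for a small percentage change in X, the percentage change in Y is approximately 86.00 times as large.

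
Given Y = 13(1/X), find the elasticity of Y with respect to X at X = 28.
Elasticity = -1

Elasticity = (dY/dX) · (X/Y)

dY/dX = -13/X²
At X = 28: dY/dX = -13/784, Y = 13/28

Elasticity = (-13/784) · (28 / (13/28)) = -1

Interpretation: for a small percentage change in X, the percentage change in Y is approximately -1.00 times as large.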